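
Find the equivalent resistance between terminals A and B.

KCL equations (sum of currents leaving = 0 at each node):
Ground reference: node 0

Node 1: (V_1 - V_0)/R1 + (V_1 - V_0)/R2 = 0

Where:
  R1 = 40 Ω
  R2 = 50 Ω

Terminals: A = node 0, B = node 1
Reduce the network between node 0 (A) and node 1 (B) by series/parallel combination:
  Rp1 = R1 ‖ R2 (parallel, both between nodes 0 and 1) = 1/(1/40 + 1/50) = 22.22 Ω
R_eq = 22.22 Ω

Final answer: 22.22 Ω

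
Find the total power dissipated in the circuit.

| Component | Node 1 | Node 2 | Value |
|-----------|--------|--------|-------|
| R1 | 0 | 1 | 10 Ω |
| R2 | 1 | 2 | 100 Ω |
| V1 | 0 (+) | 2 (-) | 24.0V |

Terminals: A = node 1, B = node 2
Nodal analysis, taking node 2 as the 0 V reference.
Source V1 fixes V_0 = 24 V.
KCL at each unknown node (sum of currents leaving = 0; resistances in Ω):
  Node 1: (V_1 - 24)/10 + (V_1 - 0)/100 = 0
Collecting terms: 0.11 × V_1 = 2.4  =>  V_1 = 21.82 V
Power in each resistor, P = (ΔV)²/R:
  P_R1 = (24 - 21.82)²/10 = 0.476 W
  P_R2 = (21.82 - 0)²/100 = 4.76 W
P_total = P_R1 + P_R2 = 5.236 W

Final answer: 5.236 W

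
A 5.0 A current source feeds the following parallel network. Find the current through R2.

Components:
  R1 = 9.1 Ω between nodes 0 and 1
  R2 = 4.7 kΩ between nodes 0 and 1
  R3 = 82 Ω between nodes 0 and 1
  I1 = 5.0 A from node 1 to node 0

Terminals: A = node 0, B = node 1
All resistors sit directly between nodes 0 and 1, so they are in parallel and share one voltage V; the full source current 5 A splits among them.
1/R_par = 1/9.1 + 1/4700 + 1/82 = 0.1223 S  =>  R_par = 8.177 Ω
V = I × R_par = 5 × 8.177 = 40.88 V
I_R2 = V/R2 = 40.88/4700 = 0.008699 A

Final answer: 0.008699 A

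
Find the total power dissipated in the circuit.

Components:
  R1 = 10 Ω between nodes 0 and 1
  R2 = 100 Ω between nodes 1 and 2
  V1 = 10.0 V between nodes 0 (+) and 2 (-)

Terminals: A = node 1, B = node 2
Nodal analysis, taking node 2 as the 0 V reference.
Source V1 fixes V_0 = 10 V.
KCL at each unknown node (sum of currents leaving = 0; resistances in Ω):
  Node 1: (V_1 - 10)/10 + (V_1 - 0)/100 = 0
Collecting terms: 0.11 × V_1 = 1  =>  V_1 = 9.091 V
Power in each resistor, P = (ΔV)²/R:
  P_R1 = (10 - 9.091)²/10 = 0.08264 W
  P_R2 = (9.091 - 0)²/100 = 0.8264 W
P_total = P_R1 + P_R2 = 0.9091 W

Final answer: 0.9091 W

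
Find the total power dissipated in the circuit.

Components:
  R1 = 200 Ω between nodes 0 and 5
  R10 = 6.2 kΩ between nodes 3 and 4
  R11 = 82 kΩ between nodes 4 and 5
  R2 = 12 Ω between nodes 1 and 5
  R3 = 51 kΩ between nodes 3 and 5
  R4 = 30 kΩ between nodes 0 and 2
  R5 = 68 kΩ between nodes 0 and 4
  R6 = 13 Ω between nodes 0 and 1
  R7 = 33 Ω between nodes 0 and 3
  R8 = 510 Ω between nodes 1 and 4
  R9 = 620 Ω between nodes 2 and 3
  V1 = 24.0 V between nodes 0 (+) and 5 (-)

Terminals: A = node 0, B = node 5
Nodal analysis, taking node 5 as the 0 V reference.
Source V1 fixes V_0 = 24 V.
KCL at each unknown node (sum of currents leaving = 0; resistances in Ω):
  Node 1: (V_1 - 0)/12 + (V_1 - 24)/13 + (V_1 - V_4)/510 = 0
  Node 2: (V_2 - 24)/30000 + (V_2 - V_3)/620 = 0
  Node 3: (V_3 - 0)/51000 + (V_3 - 24)/33 + (V_3 - V_2)/620 + (V_3 - V_4)/6200 = 0
  Node 4: (V_4 - 24)/68000 + (V_4 - V_1)/510 + (V_4 - V_3)/6200 + (V_4 - 0)/82000 = 0
Collecting terms (coefficients in siemens):
  0.1622·V_1 - 0.001961·V_4 = 1.846
  0.001646·V_2 - 0.001613·V_3 = 0.0008
  0.0321·V_3 - 0.001613·V_2 - 0.0001613·V_4 = 0.7273
  0.002149·V_4 - 0.001961·V_1 - 0.0001613·V_3 = 0.0003529
Solving these 4 simultaneous equations (Gaussian elimination) gives:
  V_1 = 11.53 V, V_2 = 23.93 V, V_3 = 23.92 V, V_4 = 12.48 V
Power in each resistor, P = (ΔV)²/R:
  P_R1 = (24 - 0)²/200 = 2.88 W
  P_R2 = (11.53 - 0)²/12 = 11.08 W
  P_R3 = (23.92 - 0)²/51000 = 0.01122 W
  P_R4 = (24 - 23.93)²/30000 = 0.0000001863 W
  P_R5 = (24 - 12.48)²/68000 = 0.001951 W
  P_R6 = (24 - 11.53)²/13 = 11.96 W
  P_R7 = (24 - 23.92)²/33 = 0.0001764 W
  P_R8 = (11.53 - 12.48)²/510 = 0.001769 W
  P_R9 = (23.93 - 23.92)²/620 = 0.00000000385 W
  P_R10 = (23.92 - 12.48)²/6200 = 0.02112 W
  P_R11 = (12.48 - 0)²/82000 = 0.0019 W
P_total = P_R1 + P_R2 + P_R3 + P_R4 + P_R5 + P_R6 + P_R7 + P_R8 + P_R9 + P_R10 + P_R11 = 25.96 W

Final answer: 25.96 W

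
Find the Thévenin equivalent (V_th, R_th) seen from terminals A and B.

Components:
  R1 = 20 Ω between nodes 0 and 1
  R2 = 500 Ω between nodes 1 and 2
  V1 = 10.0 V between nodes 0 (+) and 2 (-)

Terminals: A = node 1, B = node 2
Step 1 — V_th is the open-circuit voltage V_A - V_B (nothing connected across the terminals).
Nodal analysis, taking node 2 as the 0 V reference.
Source V1 fixes V_0 = 10 V.
KCL at each unknown node (sum of currents leaving = 0; resistances in Ω):
  Node 1: (V_1 - 10)/20 + (V_1 - 0)/500 = 0
Collecting terms: 0.052 × V_1 = 0.5  =>  V_1 = 9.615 V
V_th = V_1 - V_2 = 9.615 - 0 = 9.615 V
Step 2 — R_th: zero the source — replace V1 by a short circuit (node 2 merges into node 0) — and find the resistance seen between A (node 1) and B (node 0).
Reduce the network between node 1 (A) and node 0 (B) by series/parallel combination:
  Rp1 = R1 ‖ R2 (parallel, both between nodes 0 and 1) = 1/(1/20 + 1/500) = 19.23 Ω
R_th = 19.23 Ω

Final answer: V_th = 9.615 V, R_th = 19.23 Ω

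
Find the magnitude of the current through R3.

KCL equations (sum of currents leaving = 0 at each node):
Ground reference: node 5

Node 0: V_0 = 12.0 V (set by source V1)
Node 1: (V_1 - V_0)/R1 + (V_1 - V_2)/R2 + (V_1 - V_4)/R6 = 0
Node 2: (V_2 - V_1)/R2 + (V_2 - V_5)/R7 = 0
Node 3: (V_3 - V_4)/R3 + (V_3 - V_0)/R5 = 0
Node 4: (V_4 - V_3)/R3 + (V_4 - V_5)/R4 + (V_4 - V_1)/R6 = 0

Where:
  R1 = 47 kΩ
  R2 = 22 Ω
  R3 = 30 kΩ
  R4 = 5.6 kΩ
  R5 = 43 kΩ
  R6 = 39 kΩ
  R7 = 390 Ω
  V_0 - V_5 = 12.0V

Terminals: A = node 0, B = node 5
Nodal analysis, taking node 5 as the 0 V reference.
Source V1 fixes V_0 = 12 V.
KCL at each unknown node (sum of currents leaving = 0; resistances in Ω):
  Node 1: (V_1 - 12)/47000 + (V_1 - V_2)/22 + (V_1 - V_4)/39000 = 0
  Node 2: (V_2 - V_1)/22 + (V_2 - 0)/390 = 0
  Node 3: (V_3 - V_4)/30000 + (V_3 - 12)/43000 = 0
  Node 4: (V_4 - V_3)/30000 + (V_4 - 0)/5600 + (V_4 - V_1)/39000 = 0
Collecting terms (coefficients in siemens):
  0.0455·V_1 - 0.04545·V_2 - 0.00002564·V_4 = 0.0002553
  0.04802·V_2 - 0.04545·V_1 = 0
  0.00005659·V_3 - 0.00003333·V_4 = 0.0002791
  0.0002375·V_4 - 0.00002564·V_1 - 0.00003333·V_3 = 0
Solving these 4 simultaneous equations (Gaussian elimination) gives:
  V_1 = 0.1112 V, V_2 = 0.1052 V, V_3 = 5.384 V, V_4 = 0.7674 V
I_R3 = (V_3 - V_4)/R3 = (5.384 - 0.7674)/30000 = 0.0001539 A
|I_R3| = 0.0001539 A

Final answer: |I_R3| = 0.0001539 A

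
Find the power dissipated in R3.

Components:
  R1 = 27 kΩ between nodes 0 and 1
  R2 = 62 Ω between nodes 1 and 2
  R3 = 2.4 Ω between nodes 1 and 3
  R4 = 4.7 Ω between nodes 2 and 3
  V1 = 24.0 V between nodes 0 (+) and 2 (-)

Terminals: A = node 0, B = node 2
Nodal analysis, taking node 2 as the 0 V reference.
Source V1 fixes V_0 = 24 V.
KCL at each unknown node (sum of currents leaving = 0; resistances in Ω):
  Node 1: (V_1 - 24)/27000 + (V_1 - 0)/62 + (V_1 - V_3)/2.4 = 0
  Node 3: (V_3 - V_1)/2.4 + (V_3 - 0)/4.7 = 0
Collecting terms (coefficients in siemens):
  0.4328·V_1 - 0.4167·V_3 = 0.0008889
  0.6294·V_3 - 0.4167·V_1 = 0
Determinant D = (0.4328)(0.6294) - (-0.4167)(-0.4167) = 0.09883
V_1 = [(0.0008889)(0.6294) - (-0.4167)(0)]/D = 0.005661 V
V_3 = [(0.4328)(0) - (0.0008889)(-0.4167)]/D = 0.003748 V
I_R3 = (V_1 - V_3)/R3 = (0.005661 - 0.003748)/2.4 = 0.0007974 A
P_R3 = I_R3² × R3 = (0.0007974)² × 2.4 = 0.000001526 W

Final answer: 1.526e-06 W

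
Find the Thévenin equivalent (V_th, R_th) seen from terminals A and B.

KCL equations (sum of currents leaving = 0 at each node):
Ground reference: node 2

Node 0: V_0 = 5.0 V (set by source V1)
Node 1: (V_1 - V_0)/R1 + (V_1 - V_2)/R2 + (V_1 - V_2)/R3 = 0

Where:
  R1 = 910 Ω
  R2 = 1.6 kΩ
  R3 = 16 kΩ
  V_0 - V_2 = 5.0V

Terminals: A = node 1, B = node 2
Step 1 — V_th is the open-circuit voltage V_A - V_B (nothing connected across the terminals).
Nodal analysis, taking node 2 as the 0 V reference.
Source V1 fixes V_0 = 5 V.
KCL at each unknown node (sum of currents leaving = 0; resistances in Ω):
  Node 1: (V_1 - 5)/910 + (V_1 - 0)/1600 + (V_1 - 0)/16000 = 0
Collecting terms: 0.001786 × V_1 = 0.005495  =>  V_1 = 3.076 V
V_th = V_1 - V_2 = 3.076 - 0 = 3.076 V
Step 2 — R_th: zero the source — replace V1 by a short circuit (node 2 merges into node 0) — and find the resistance seen between A (node 1) and B (node 0).
Reduce the network between node 1 (A) and node 0 (B) by series/parallel combination:
  Rp1 = R1 ‖ R2 ‖ R3 (parallel, all between nodes 0 and 1) = 1/(1/910 + 1/1600 + 1/16000) = 559.8 Ω
R_th = 559.8 Ω

Final answer: V_th = 3.076 V, R_th = 559.8 Ω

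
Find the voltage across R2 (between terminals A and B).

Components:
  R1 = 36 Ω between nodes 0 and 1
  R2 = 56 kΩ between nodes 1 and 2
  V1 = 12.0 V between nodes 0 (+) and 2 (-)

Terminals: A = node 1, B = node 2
R1 and R2 are in series across V1 (node 0 → node 1 → node 2), and the output A–B is taken across R2, so this is a voltage divider.
Series current: I = V1/(R1 + R2) = 12/(36 + 56000) = 12/56040 = 0.0002141 A
V_R2 = I × R2 = V1 × R2/(R1 + R2) = 12 × 56000/56040 = 11.99 V

Final answer: 11.99 V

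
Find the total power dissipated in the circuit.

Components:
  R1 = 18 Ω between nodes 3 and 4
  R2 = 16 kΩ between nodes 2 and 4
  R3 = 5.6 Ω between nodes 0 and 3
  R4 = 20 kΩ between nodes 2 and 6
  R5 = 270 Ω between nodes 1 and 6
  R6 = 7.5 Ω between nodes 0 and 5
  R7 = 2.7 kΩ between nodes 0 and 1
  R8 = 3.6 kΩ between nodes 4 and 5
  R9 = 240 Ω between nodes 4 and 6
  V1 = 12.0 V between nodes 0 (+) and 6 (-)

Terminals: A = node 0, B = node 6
Nodal analysis, taking node 6 as the 0 V reference.
Source V1 fixes V_0 = 12 V.
KCL at each unknown node (sum of currents leaving = 0; resistances in Ω):
  Node 1: (V_1 - 0)/270 + (V_1 - 12)/2700 = 0
  Node 2: (V_2 - V_4)/16000 + (V_2 - 0)/20000 = 0
  Node 3: (V_3 - V_4)/18 + (V_3 - 12)/5.6 = 0
  Node 4: (V_4 - V_3)/18 + (V_4 - V_2)/16000 + (V_4 - V_5)/3600 + (V_4 - 0)/240 = 0
  Node 5: (V_5 - 12)/7.5 + (V_5 - V_4)/3600 = 0
Collecting terms (coefficients in siemens):
  0.004074·V_1 = 0.004444
  0.0001125·V_2 - 0.0000625·V_4 = 0
  0.2341·V_3 - 0.05556·V_4 = 2.143
  0.06006·V_4 - 0.0000625·V_2 - 0.05556·V_3 - 0.0002778·V_5 = 0
  0.1336·V_5 - 0.0002778·V_4 = 1.6
Solving these 5 simultaneous equations (Gaussian elimination) gives:
  V_1 = 1.091 V, V_2 = 6.07 V, V_3 = 11.75 V, V_4 = 10.93 V
  V_5 = 12 V
Power in each resistor, P = (ΔV)²/R:
  P_R1 = (11.75 - 10.93)²/18 = 0.03731 W
  P_R2 = (6.07 - 10.93)²/16000 = 0.001474 W
  P_R3 = (12 - 11.75)²/5.6 = 0.01161 W
  P_R4 = (6.07 - 0)²/20000 = 0.001842 W
  P_R5 = (1.091 - 0)²/270 = 0.004408 W
  P_R6 = (12 - 12)²/7.5 = 0.0000006653 W
  P_R7 = (12 - 1.091)²/2700 = 0.04408 W
  P_R8 = (10.93 - 12)²/3600 = 0.0003194 W
  P_R9 = (10.93 - 0)²/240 = 0.4974 W
P_total = P_R1 + P_R2 + P_R3 + P_R4 + P_R5 + P_R6 + P_R7 + P_R8 + P_R9 = 0.5984 W

Final answer: 0.5984 W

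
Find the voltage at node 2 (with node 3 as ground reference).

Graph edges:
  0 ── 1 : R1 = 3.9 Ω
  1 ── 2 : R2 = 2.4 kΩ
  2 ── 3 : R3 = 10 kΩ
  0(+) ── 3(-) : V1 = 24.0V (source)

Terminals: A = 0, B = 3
Nodal analysis, taking node 3 as the 0 V reference.
Source V1 fixes V_0 = 24 V.
KCL at each unknown node (sum of currents leaving = 0; resistances in Ω):
  Node 1: (V_1 - 24)/3.9 + (V_1 - V_2)/2400 = 0
  Node 2: (V_2 - V_1)/2400 + (V_2 - 0)/10000 = 0
Collecting terms (coefficients in siemens):
  0.2568·V_1 - 0.0004167·V_2 = 6.154
  0.0005167·V_2 - 0.0004167·V_1 = 0
Determinant D = (0.2568)(0.0005167) - (-0.0004167)(-0.0004167) = 0.0001325
V_1 = [(6.154)(0.0005167) - (-0.0004167)(0)]/D = 23.99 V
V_2 = [(0.2568)(0) - (6.154)(-0.0004167)]/D = 19.35 V
The requested potential is V_2 = 19.35 V.

Final answer: V_2 = 19.35 V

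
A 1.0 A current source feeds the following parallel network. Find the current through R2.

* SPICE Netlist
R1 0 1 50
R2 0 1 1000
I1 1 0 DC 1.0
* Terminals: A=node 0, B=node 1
All resistors sit directly between nodes 0 and 1, so they are in parallel and share one voltage V; the full source current 1 A splits among them.
1/R_par = 1/50 + 1/1000 = 0.021 S  =>  R_par = 47.62 Ω
V = I × R_par = 1 × 47.62 = 47.62 V
I_R2 = V/R2 = 47.62/1000 = 0.04762 A

Final answer: 0.04762 A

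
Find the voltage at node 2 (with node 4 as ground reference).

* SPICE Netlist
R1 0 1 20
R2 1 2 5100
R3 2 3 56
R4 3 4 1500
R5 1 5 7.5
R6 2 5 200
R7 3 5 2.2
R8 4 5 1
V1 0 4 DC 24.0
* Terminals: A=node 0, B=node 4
Nodal analysis, taking node 4 as the 0 V reference.
Source V1 fixes V_0 = 24 V.
KCL at each unknown node (sum of currents leaving = 0; resistances in Ω):
  Node 1: (V_1 - 24)/20 + (V_1 - V_2)/5100 + (V_1 - V_5)/7.5 = 0
  Node 2: (V_2 - V_1)/5100 + (V_2 - V_3)/56 + (V_2 - V_5)/200 = 0
  Node 3: (V_3 - V_2)/56 + (V_3 - 0)/1500 + (V_3 - V_5)/2.2 = 0
  Node 5: (V_5 - V_1)/7.5 + (V_5 - V_2)/200 + (V_5 - V_3)/2.2 + (V_5 - 0)/1 = 0
Collecting terms (coefficients in siemens):
  0.1835·V_1 - 0.0001961·V_2 - 0.1333·V_5 = 1.2
  0.02305·V_2 - 0.0001961·V_1 - 0.01786·V_3 - 0.005·V_5 = 0
  0.4731·V_3 - 0.01786·V_2 - 0.4545·V_5 = 0
  1.593·V_5 - 0.1333·V_1 - 0.005·V_2 - 0.4545·V_3 = 0
Solving these 4 simultaneous equations (Gaussian elimination) gives:
  V_1 = 7.151 V, V_2 = 0.8962 V, V_3 = 0.8428 V, V_5 = 0.8419 V
The requested potential is V_2 = 0.8962 V.

Final answer: V_2 = 0.8962 V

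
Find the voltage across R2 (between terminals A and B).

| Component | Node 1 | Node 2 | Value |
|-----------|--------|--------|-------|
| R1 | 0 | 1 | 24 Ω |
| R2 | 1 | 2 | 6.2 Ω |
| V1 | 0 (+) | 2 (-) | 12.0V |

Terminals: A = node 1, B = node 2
R1 and R2 are in series across V1 (node 0 → node 1 → node 2), and the output A–B is taken across R2, so this is a voltage divider.
Series current: I = V1/(R1 + R2) = 12/(24 + 6.2) = 12/30.2 = 0.3974 A
V_R2 = I × R2 = V1 × R2/(R1 + R2) = 12 × 6.2/30.2 = 2.464 V

Final answer: 2.464 V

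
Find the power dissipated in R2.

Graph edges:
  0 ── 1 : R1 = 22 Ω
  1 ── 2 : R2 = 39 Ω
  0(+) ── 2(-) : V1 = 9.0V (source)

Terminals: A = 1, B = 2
Nodal analysis, taking node 2 as the 0 V reference.
Source V1 fixes V_0 = 9 V.
KCL at each unknown node (sum of currents leaving = 0; resistances in Ω):
  Node 1: (V_1 - 9)/22 + (V_1 - 0)/39 = 0
Collecting terms: 0.0711 × V_1 = 0.4091  =>  V_1 = 5.754 V
I_R2 = (V_1 - V_2)/R2 = (5.754 - 0)/39 = 0.1475 A
P_R2 = I_R2² × R2 = (0.1475)² × 39 = 0.849 W

Final answer: 0.849 W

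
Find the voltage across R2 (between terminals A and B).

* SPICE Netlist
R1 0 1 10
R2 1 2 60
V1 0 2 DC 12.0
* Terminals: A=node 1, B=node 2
R1 and R2 are in series across V1 (node 0 → node 1 → node 2), and the output A–B is taken across R2, so this is a voltage divider.
Series current: I = V1/(R1 + R2) = 12/(10 + 60) = 12/70 = 0.1714 A
V_R2 = I × R2 = V1 × R2/(R1 + R2) = 12 × 60/70 = 10.29 V

Final answer: 10.29 V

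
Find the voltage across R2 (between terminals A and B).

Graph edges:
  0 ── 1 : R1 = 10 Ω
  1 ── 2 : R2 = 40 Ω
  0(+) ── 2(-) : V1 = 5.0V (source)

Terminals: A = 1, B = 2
R1 and R2 are in series across V1 (node 0 → node 1 → node 2), and the output A–B is taken across R2, so this is a voltage divider.
Series current: I = V1/(R1 + R2) = 5/(10 + 40) = 5/50 = 0.1 A
V_R2 = I × R2 = V1 × R2/(R1 + R2) = 5 × 40/50 = 4 V

Final answer: 4 V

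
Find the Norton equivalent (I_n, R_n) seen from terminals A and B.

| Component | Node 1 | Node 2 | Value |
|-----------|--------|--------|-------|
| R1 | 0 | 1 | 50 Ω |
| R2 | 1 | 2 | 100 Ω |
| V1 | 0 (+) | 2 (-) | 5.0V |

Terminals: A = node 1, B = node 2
Find the Thévenin equivalent first; then I_n = V_th/R_th and R_n = R_th.
Step 1 — V_th is the open-circuit voltage V_A - V_B (nothing connected across the terminals).
Nodal analysis, taking node 2 as the 0 V reference.
Source V1 fixes V_0 = 5 V.
KCL at each unknown node (sum of currents leaving = 0; resistances in Ω):
  Node 1: (V_1 - 5)/50 + (V_1 - 0)/100 = 0
Collecting terms: 0.03 × V_1 = 0.1  =>  V_1 = 3.333 V
V_th = V_1 - V_2 = 3.333 - 0 = 3.333 V
Step 2 — R_th: zero the source — replace V1 by a short circuit (node 2 merges into node 0) — and find the resistance seen between A (node 1) and B (node 0).
Reduce the network between node 1 (A) and node 0 (B) by series/parallel combination:
  Rp1 = R1 ‖ R2 (parallel, both between nodes 0 and 1) = 1/(1/50 + 1/100) = 33.33 Ω
R_th = 33.33 Ω
I_n = V_th/R_th = 3.333/33.33 = 0.1 A, and R_n = R_th = 33.33 Ω

Final answer: I_n = 0.1 A, R_n = 33.33 Ω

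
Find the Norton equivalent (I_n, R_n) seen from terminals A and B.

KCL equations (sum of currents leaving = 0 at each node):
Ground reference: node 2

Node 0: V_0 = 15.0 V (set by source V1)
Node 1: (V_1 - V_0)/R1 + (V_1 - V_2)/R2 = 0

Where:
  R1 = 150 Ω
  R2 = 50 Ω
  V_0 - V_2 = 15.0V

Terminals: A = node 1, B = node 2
Find the Thévenin equivalent first; then I_n = V_th/R_th and R_n = R_th.
Step 1 — V_th is the open-circuit voltage V_A - V_B (nothing connected across the terminals).
Nodal analysis, taking node 2 as the 0 V reference.
Source V1 fixes V_0 = 15 V.
KCL at each unknown node (sum of currents leaving = 0; resistances in Ω):
  Node 1: (V_1 - 15)/150 + (V_1 - 0)/50 = 0
Collecting terms: 0.02667 × V_1 = 0.1  =>  V_1 = 3.75 V
V_th = V_1 - V_2 = 3.75 - 0 = 3.75 V
Step 2 — R_th: zero the source — replace V1 by a short circuit (node 2 merges into node 0) — and find the resistance seen between A (node 1) and B (node 0).
Reduce the network between node 1 (A) and node 0 (B) by series/parallel combination:
  Rp1 = R1 ‖ R2 (parallel, both between nodes 0 and 1) = 1/(1/150 + 1/50) = 37.5 Ω
R_th = 37.5 Ω
I_n = V_th/R_th = 3.75/37.5 = 0.1 A, and R_n = R_th = 37.5 Ω

Final answer: I_n = 0.1 A, R_n = 37.5 Ω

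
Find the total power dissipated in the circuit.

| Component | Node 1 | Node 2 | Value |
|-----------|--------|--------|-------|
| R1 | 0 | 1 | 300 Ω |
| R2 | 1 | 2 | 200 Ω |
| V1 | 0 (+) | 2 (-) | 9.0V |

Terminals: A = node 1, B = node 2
Nodal analysis, taking node 2 as the 0 V reference.
Source V1 fixes V_0 = 9 V.
KCL at each unknown node (sum of currents leaving = 0; resistances in Ω):
  Node 1: (V_1 - 9)/300 + (V_1 - 0)/200 = 0
Collecting terms: 0.008333 × V_1 = 0.03  =>  V_1 = 3.6 V
Power in each resistor, P = (ΔV)²/R:
  P_R1 = (9 - 3.6)²/300 = 0.0972 W
  P_R2 = (3.6 - 0)²/200 = 0.0648 W
P_total = P_R1 + P_R2 = 0.162 W

Final answer: 0.162 W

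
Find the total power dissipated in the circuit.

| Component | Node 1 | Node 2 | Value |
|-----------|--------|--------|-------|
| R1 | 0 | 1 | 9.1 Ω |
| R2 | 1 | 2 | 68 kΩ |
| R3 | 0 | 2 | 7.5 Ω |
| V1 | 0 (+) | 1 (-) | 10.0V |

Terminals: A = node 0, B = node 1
Nodal analysis, taking node 1 as the 0 V reference.
Source V1 fixes V_0 = 10 V.
KCL at each unknown node (sum of currents leaving = 0; resistances in Ω):
  Node 2: (V_2 - 0)/68000 + (V_2 - 10)/7.5 = 0
Collecting terms: 0.1333 × V_2 = 1.333  =>  V_2 = 9.999 V
Power in each resistor, P = (ΔV)²/R:
  P_R1 = (10 - 0)²/9.1 = 10.99 W
  P_R2 = (0 - 9.999)²/68000 = 0.00147 W
  P_R3 = (10 - 9.999)²/7.5 = 0.0000001622 W
P_total = P_R1 + P_R2 + P_R3 = 10.99 W

Final answer: 10.99 W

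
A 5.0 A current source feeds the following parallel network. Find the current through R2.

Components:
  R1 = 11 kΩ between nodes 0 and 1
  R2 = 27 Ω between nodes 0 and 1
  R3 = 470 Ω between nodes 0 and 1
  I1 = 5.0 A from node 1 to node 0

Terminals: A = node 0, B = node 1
All resistors sit directly between nodes 0 and 1, so they are in parallel and share one voltage V; the full source current 5 A splits among them.
1/R_par = 1/11000 + 1/27 + 1/470 = 0.03926 S  =>  R_par = 25.47 Ω
V = I × R_par = 5 × 25.47 = 127.4 V
I_R2 = V/R2 = 127.4/27 = 4.717 A

Final answer: 4.717 A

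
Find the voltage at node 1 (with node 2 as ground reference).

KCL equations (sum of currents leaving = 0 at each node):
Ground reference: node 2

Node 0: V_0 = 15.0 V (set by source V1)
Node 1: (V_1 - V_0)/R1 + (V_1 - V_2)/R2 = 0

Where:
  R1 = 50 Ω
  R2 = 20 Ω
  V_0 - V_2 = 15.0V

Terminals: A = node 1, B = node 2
Nodal analysis, taking node 2 as the 0 V reference.
Source V1 fixes V_0 = 15 V.
KCL at each unknown node (sum of currents leaving = 0; resistances in Ω):
  Node 1: (V_1 - 15)/50 + (V_1 - 0)/20 = 0
Collecting terms: 0.07 × V_1 = 0.3  =>  V_1 = 4.286 V
The requested potential is V_1 = 4.286 V.

Final answer: V_1 = 4.286 V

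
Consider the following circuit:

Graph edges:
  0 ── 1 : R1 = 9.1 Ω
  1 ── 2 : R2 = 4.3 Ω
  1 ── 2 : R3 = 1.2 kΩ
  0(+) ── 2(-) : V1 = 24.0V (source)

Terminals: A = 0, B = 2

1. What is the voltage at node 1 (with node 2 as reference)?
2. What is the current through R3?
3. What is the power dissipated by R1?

Nodal analysis, taking node 2 as the 0 V reference.
Source V1 fixes V_0 = 24 V.
KCL at each unknown node (sum of currents leaving = 0; resistances in Ω):
  Node 1: (V_1 - 24)/9.1 + (V_1 - 0)/4.3 + (V_1 - 0)/1200 = 0
Collecting terms: 0.3433 × V_1 = 2.637  =>  V_1 = 7.683 V
Part 1:
  Read off the nodal solution: V_1 = 7.683 V
Part 2:
  I_R3 = (V_1 - V_2)/R3 = (7.683 - 0)/1200 = 0.006402 A
  Magnitude: I_R3 = 0.006402 A
Part 3:
  I_R1 = (V_0 - V_1)/R1 = (24 - 7.683)/9.1 = 1.793 A
  P_R1 = I_R1² × R1 = (1.793)² × 9.1 = 29.26 W

Final answers:
1. V_1 = 7.683 V
2. I_R3 = 0.006402 A
3. P_R1 = 29.26 W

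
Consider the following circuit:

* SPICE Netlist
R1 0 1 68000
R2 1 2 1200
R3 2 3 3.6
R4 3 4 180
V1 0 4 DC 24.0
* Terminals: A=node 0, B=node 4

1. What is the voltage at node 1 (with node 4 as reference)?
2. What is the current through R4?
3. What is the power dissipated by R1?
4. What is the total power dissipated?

Nodal analysis, taking node 4 as the 0 V reference.
Source V1 fixes V_0 = 24 V.
KCL at each unknown node (sum of currents leaving = 0; resistances in Ω):
  Node 1: (V_1 - 24)/68000 + (V_1 - V_2)/1200 = 0
  Node 2: (V_2 - V_1)/1200 + (V_2 - V_3)/3.6 = 0
  Node 3: (V_3 - V_2)/3.6 + (V_3 - 0)/180 = 0
Collecting terms (coefficients in siemens):
  0.000848·V_1 - 0.0008333·V_2 = 0.0003529
  0.2786·V_2 - 0.0008333·V_1 - 0.2778·V_3 = 0
  0.2833·V_3 - 0.2778·V_2 = 0
Solving these 3 simultaneous equations (Gaussian elimination) gives:
  V_1 = 0.4786 V, V_2 = 0.06351 V, V_3 = 0.06226 V
Part 1:
  Read off the nodal solution: V_1 = 0.4786 V
Part 2:
  I_R4 = (V_3 - V_4)/R4 = (0.06226 - 0)/180 = 0.0003459 A
  Magnitude: I_R4 = 0.0003459 A
Part 3:
  I_R1 = (V_0 - V_1)/R1 = (24 - 0.4786)/68000 = 0.0003459 A
  P_R1 = I_R1² × R1 = (0.0003459)² × 68000 = 0.008136 W
Part 4:
  Power in each resistor, P = (ΔV)²/R:
    P_R1 = (24 - 0.4786)²/68000 = 0.008136 W
    P_R2 = (0.4786 - 0.06351)²/1200 = 0.0001436 W
    P_R3 = (0.06351 - 0.06226)²/3.6 = 0.0000004307 W
    P_R4 = (0.06226 - 0)²/180 = 0.00002154 W
  P_total = P_R1 + P_R2 + P_R3 + P_R4 = 0.008302 W

Final answers:
1. V_1 = 0.4786 V
2. I_R4 = 0.0003459 A
3. P_R1 = 0.008136 W
4. P_total = 0.008302 W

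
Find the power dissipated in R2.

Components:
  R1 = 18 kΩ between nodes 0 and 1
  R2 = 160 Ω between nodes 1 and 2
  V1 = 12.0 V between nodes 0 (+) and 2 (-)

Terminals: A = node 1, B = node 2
Nodal analysis, taking node 2 as the 0 V reference.
Source V1 fixes V_0 = 12 V.
KCL at each unknown node (sum of currents leaving = 0; resistances in Ω):
  Node 1: (V_1 - 12)/18000 + (V_1 - 0)/160 = 0
Collecting terms: 0.006306 × V_1 = 0.0006667  =>  V_1 = 0.1057 V
I_R2 = (V_1 - V_2)/R2 = (0.1057 - 0)/160 = 0.0006608 A
P_R2 = I_R2² × R2 = (0.0006608)² × 160 = 0.00006986 W

Final answer: 6.986e-05 W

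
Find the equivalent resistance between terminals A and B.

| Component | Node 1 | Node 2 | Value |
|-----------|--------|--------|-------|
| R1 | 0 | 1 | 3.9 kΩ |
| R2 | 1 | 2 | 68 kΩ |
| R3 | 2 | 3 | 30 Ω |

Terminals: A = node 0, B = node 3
Reduce the network between node 0 (A) and node 3 (B) by series/parallel combination:
  Rs1 = R1 + R2 (series, joined only at node 1) = 3900 + 68000 = 71900 Ω
  Rs2 = R3 + Rs1 (series, joined only at node 2) = 30 + 71900 = 71930 Ω
R_eq = 71.93 kΩ

Final answer: 71.93 kΩ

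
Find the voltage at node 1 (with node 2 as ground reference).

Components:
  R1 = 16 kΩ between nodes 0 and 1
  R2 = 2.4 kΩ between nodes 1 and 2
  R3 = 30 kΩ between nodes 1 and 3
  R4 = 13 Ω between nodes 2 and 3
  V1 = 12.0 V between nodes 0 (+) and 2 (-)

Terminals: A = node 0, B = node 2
Nodal analysis, taking node 2 as the 0 V reference.
Source V1 fixes V_0 = 12 V.
KCL at each unknown node (sum of currents leaving = 0; resistances in Ω):
  Node 1: (V_1 - 12)/16000 + (V_1 - 0)/2400 + (V_1 - V_3)/30000 = 0
  Node 3: (V_3 - V_1)/30000 + (V_3 - 0)/13 = 0
Collecting terms (coefficients in siemens):
  0.0005125·V_1 - 0.00003333·V_3 = 0.00075
  0.07696·V_3 - 0.00003333·V_1 = 0
Determinant D = (0.0005125)(0.07696) - (-0.00003333)(-0.00003333) = 0.00003944
V_1 = [(0.00075)(0.07696) - (-0.00003333)(0)]/D = 1.463 V
V_3 = [(0.0005125)(0) - (0.00075)(-0.00003333)]/D = 0.0006339 V
The requested potential is V_1 = 1.463 V.

Final answer: V_1 = 1.463 V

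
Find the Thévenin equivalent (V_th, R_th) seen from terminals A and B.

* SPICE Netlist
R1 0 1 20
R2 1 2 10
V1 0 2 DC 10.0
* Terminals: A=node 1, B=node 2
Step 1 — V_th is the open-circuit voltage V_A - V_B (nothing connected across the terminals).
Nodal analysis, taking node 2 as the 0 V reference.
Source V1 fixes V_0 = 10 V.
KCL at each unknown node (sum of currents leaving = 0; resistances in Ω):
  Node 1: (V_1 - 10)/20 + (V_1 - 0)/10 = 0
Collecting terms: 0.15 × V_1 = 0.5  =>  V_1 = 3.333 V
V_th = V_1 - V_2 = 3.333 - 0 = 3.333 V
Step 2 — R_th: zero the source — replace V1 by a short circuit (node 2 merges into node 0) — and find the resistance seen between A (node 1) and B (node 0).
Reduce the network between node 1 (A) and node 0 (B) by series/parallel combination:
  Rp1 = R1 ‖ R2 (parallel, both between nodes 0 and 1) = 1/(1/20 + 1/10) = 6.667 Ω
R_th = 6.667 Ω

Final answer: V_th = 3.333 V, R_th = 6.667 Ω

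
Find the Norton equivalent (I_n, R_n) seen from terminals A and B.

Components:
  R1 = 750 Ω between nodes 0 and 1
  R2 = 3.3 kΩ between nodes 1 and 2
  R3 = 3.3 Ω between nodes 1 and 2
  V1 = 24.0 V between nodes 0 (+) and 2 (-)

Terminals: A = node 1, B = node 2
Find the Thévenin equivalent first; then I_n = V_th/R_th and R_n = R_th.
Step 1 — V_th is the open-circuit voltage V_A - V_B (nothing connected across the terminals).
Nodal analysis, taking node 2 as the 0 V reference.
Source V1 fixes V_0 = 24 V.
KCL at each unknown node (sum of currents leaving = 0; resistances in Ω):
  Node 1: (V_1 - 24)/750 + (V_1 - 0)/3300 + (V_1 - 0)/3.3 = 0
Collecting terms: 0.3047 × V_1 = 0.032  =>  V_1 = 0.105 V
V_th = V_1 - V_2 = 0.105 - 0 = 0.105 V
Step 2 — R_th: zero the source — replace V1 by a short circuit (node 2 merges into node 0) — and find the resistance seen between A (node 1) and B (node 0).
Reduce the network between node 1 (A) and node 0 (B) by series/parallel combination:
  Rp1 = R1 ‖ R2 ‖ R3 (parallel, all between nodes 0 and 1) = 1/(1/750 + 1/3300 + 1/3.3) = 3.282 Ω
R_th = 3.282 Ω
I_n = V_th/R_th = 0.105/3.282 = 0.032 A, and R_n = R_th = 3.282 Ω

Final answer: I_n = 0.032 A, R_n = 3.282 Ω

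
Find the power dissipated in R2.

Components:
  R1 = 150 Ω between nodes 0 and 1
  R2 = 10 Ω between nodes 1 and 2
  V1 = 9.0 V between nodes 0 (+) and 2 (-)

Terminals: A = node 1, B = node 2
Nodal analysis, taking node 2 as the 0 V reference.
Source V1 fixes V_0 = 9 V.
KCL at each unknown node (sum of currents leaving = 0; resistances in Ω):
  Node 1: (V_1 - 9)/150 + (V_1 - 0)/10 = 0
Collecting terms: 0.1067 × V_1 = 0.06  =>  V_1 = 0.5625 V
I_R2 = (V_1 - V_2)/R2 = (0.5625 - 0)/10 = 0.05625 A
P_R2 = I_R2² × R2 = (0.05625)² × 10 = 0.03164 W

Final answer: 0.03164 W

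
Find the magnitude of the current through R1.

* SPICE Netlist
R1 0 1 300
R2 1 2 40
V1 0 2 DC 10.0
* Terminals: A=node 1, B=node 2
Nodal analysis, taking node 2 as the 0 V reference.
Source V1 fixes V_0 = 10 V.
KCL at each unknown node (sum of currents leaving = 0; resistances in Ω):
  Node 1: (V_1 - 10)/300 + (V_1 - 0)/40 = 0
Collecting terms: 0.02833 × V_1 = 0.03333  =>  V_1 = 1.176 V
I_R1 = (V_0 - V_1)/R1 = (10 - 1.176)/300 = 0.02941 A
|I_R1| = 0.02941 A

Final answer: |I_R1| = 0.02941 A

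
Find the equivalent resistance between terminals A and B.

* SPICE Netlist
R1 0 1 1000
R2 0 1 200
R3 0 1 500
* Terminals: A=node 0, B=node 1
Reduce the network between node 0 (A) and node 1 (B) by series/parallel combination:
  Rp1 = R1 ‖ R2 ‖ R3 (parallel, all between nodes 0 and 1) = 1/(1/1000 + 1/200 + 1/500) = 125 Ω
R_eq = 125 Ω

Final answer: 125 Ω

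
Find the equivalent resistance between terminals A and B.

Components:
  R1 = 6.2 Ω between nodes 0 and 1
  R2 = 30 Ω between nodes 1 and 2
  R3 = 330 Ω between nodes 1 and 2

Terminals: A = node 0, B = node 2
Reduce the network between node 0 (A) and node 2 (B) by series/parallel combination:
  Rp1 = R2 ‖ R3 (parallel, both between nodes 1 and 2) = 1/(1/30 + 1/330) = 27.5 Ω
  Rs1 = R1 + Rp1 (series, joined only at node 1) = 6.2 + 27.5 = 33.7 Ω
R_eq = 33.7 Ω

Final answer: 33.7 Ω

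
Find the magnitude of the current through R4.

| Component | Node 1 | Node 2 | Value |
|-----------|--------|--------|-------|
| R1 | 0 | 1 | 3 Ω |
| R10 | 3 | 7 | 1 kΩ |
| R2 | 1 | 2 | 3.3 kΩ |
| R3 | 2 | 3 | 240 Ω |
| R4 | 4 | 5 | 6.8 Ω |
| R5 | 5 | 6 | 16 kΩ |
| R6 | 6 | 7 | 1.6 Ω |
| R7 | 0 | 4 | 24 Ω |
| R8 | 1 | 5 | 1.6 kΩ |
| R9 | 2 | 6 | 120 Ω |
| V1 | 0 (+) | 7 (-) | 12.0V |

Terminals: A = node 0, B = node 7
Nodal analysis, taking node 7 as the 0 V reference.
Source V1 fixes V_0 = 12 V.
KCL at each unknown node (sum of currents leaving = 0; resistances in Ω):
  Node 1: (V_1 - 12)/3 + (V_1 - V_2)/3300 + (V_1 - V_5)/1600 = 0
  Node 2: (V_2 - V_1)/3300 + (V_2 - V_3)/240 + (V_2 - V_6)/120 = 0
  Node 3: (V_3 - V_2)/240 + (V_3 - 0)/1000 = 0
  Node 4: (V_4 - V_5)/6.8 + (V_4 - 12)/24 = 0
  Node 5: (V_5 - V_4)/6.8 + (V_5 - V_6)/16000 + (V_5 - V_1)/1600 = 0
  Node 6: (V_6 - V_5)/16000 + (V_6 - 0)/1.6 + (V_6 - V_2)/120 = 0
Collecting terms (coefficients in siemens):
  0.3343·V_1 - 0.000303·V_2 - 0.000625·V_5 = 4
  0.0128·V_2 - 0.000303·V_1 - 0.004167·V_3 - 0.008333·V_6 = 0
  0.005167·V_3 - 0.004167·V_2 = 0
  0.1887·V_4 - 0.1471·V_5 = 0.5
  0.1477·V_5 - 0.000625·V_1 - 0.1471·V_4 - 0.0000625·V_6 = 0
  0.6334·V_6 - 0.008333·V_2 - 0.0000625·V_5 = 0
Solving these 6 simultaneous equations (Gaussian elimination) gives:
  V_1 = 11.99 V, V_2 = 0.3903 V, V_3 = 0.3148 V, V_4 = 11.98 V
  V_5 = 11.98 V, V_6 = 0.006317 V
I_R4 = (V_4 - V_5)/R4 = (11.98 - 11.98)/6.8 = 0.0007405 A
|I_R4| = 0.0007405 A

Final answer: |I_R4| = 0.0007405 A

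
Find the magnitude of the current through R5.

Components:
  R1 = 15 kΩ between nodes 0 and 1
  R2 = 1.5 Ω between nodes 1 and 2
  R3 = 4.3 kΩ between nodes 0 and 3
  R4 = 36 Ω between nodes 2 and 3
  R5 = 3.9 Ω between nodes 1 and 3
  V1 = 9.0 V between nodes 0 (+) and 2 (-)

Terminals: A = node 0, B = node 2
Nodal analysis, taking node 2 as the 0 V reference.
Source V1 fixes V_0 = 9 V.
KCL at each unknown node (sum of currents leaving = 0; resistances in Ω):
  Node 1: (V_1 - 9)/15000 + (V_1 - 0)/1.5 + (V_1 - V_3)/3.9 = 0
  Node 3: (V_3 - 9)/4300 + (V_3 - 0)/36 + (V_3 - V_1)/3.9 = 0
Collecting terms (coefficients in siemens):
  0.9231·V_1 - 0.2564·V_3 = 0.0006
  0.2844·V_3 - 0.2564·V_1 = 0.002093
Determinant D = (0.9231)(0.2844) - (-0.2564)(-0.2564) = 0.1968
V_1 = [(0.0006)(0.2844) - (-0.2564)(0.002093)]/D = 0.003594 V
V_3 = [(0.9231)(0.002093) - (0.0006)(-0.2564)]/D = 0.0106 V
I_R5 = (V_1 - V_3)/R5 = (0.003594 - 0.0106)/3.9 = -0.001796 A
|I_R5| = 0.001796 A

Final answer: |I_R5| = 0.001796 A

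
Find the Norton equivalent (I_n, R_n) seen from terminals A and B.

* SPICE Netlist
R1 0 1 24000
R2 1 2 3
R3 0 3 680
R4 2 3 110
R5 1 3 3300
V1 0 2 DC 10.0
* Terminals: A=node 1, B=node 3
Find the Thévenin equivalent first; then I_n = V_th/R_th and R_n = R_th.
Step 1 — V_th is the open-circuit voltage V_A - V_B (nothing connected across the terminals).
Nodal analysis, taking node 2 as the 0 V reference.
Source V1 fixes V_0 = 10 V.
KCL at each unknown node (sum of currents leaving = 0; resistances in Ω):
  Node 1: (V_1 - 10)/24000 + (V_1 - 0)/3 + (V_1 - V_3)/3300 = 0
  Node 3: (V_3 - 10)/680 + (V_3 - 0)/110 + (V_3 - V_1)/3300 = 0
Collecting terms (coefficients in siemens):
  0.3337·V_1 - 0.000303·V_3 = 0.0004167
  0.01086·V_3 - 0.000303·V_1 = 0.01471
Determinant D = (0.3337)(0.01086) - (-0.000303)(-0.000303) = 0.003625
V_1 = [(0.0004167)(0.01086) - (-0.000303)(0.01471)]/D = 0.002478 V
V_3 = [(0.3337)(0.01471) - (0.0004167)(-0.000303)]/D = 1.354 V
V_th = V_1 - V_3 = 0.002478 - 1.354 = -1.351 V
Step 2 — R_th: zero the source — replace V1 by a short circuit (node 2 merges into node 0) — and find the resistance seen between A (node 1) and B (node 3).
Reduce the network between node 1 (A) and node 3 (B) by series/parallel combination:
  Rp1 = R1 ‖ R2 (parallel, both between nodes 0 and 1) = 1/(1/24000 + 1/3) = 3 Ω
  Rp2 = R3 ‖ R4 (parallel, both between nodes 0 and 3) = 1/(1/680 + 1/110) = 94.68 Ω
  Rs1 = Rp1 + Rp2 (series, joined only at node 0) = 3 + 94.68 = 97.68 Ω
  Rp3 = R5 ‖ Rs1 (parallel, both between nodes 1 and 3) = 1/(1/3300 + 1/97.68) = 94.87 Ω
R_th = 94.87 Ω
I_n = V_th/R_th = -1.351/94.87 = -0.01424 A, and R_n = R_th = 94.87 Ω

Final answer: I_n = -0.01424 A, R_n = 94.87 Ω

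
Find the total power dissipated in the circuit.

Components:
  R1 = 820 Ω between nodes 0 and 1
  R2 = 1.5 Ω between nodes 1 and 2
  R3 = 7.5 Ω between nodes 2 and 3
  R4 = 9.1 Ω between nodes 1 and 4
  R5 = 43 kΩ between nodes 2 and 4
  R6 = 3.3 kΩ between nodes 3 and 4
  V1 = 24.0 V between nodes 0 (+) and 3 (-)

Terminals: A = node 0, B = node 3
Nodal analysis, taking node 3 as the 0 V reference.
Source V1 fixes V_0 = 24 V.
KCL at each unknown node (sum of currents leaving = 0; resistances in Ω):
  Node 1: (V_1 - 24)/820 + (V_1 - V_2)/1.5 + (V_1 - V_4)/9.1 = 0
  Node 2: (V_2 - V_1)/1.5 + (V_2 - 0)/7.5 + (V_2 - V_4)/43000 = 0
  Node 4: (V_4 - V_1)/9.1 + (V_4 - V_2)/43000 + (V_4 - 0)/3300 = 0
Collecting terms (coefficients in siemens):
  0.7778·V_1 - 0.6667·V_2 - 0.1099·V_4 = 0.02927
  0.8·V_2 - 0.6667·V_1 - 0.00002326·V_4 = 0
  0.1102·V_4 - 0.1099·V_1 - 0.00002326·V_2 = 0
Solving these 3 simultaneous equations (Gaussian elimination) gives:
  V_1 = 0.2599 V, V_2 = 0.2165 V, V_4 = 0.2591 V
Power in each resistor, P = (ΔV)²/R:
  P_R1 = (24 - 0.2599)²/820 = 0.6873 W
  P_R2 = (0.2599 - 0.2165)²/1.5 = 0.00125 W
  P_R3 = (0.2165 - 0)²/7.5 = 0.006252 W
  P_R4 = (0.2599 - 0.2591)²/9.1 = 0.00000005754 W
  P_R5 = (0.2165 - 0.2591)²/43000 = 0.00000004217 W
  P_R6 = (0 - 0.2591)²/3300 = 0.00002035 W
P_total = P_R1 + P_R2 + P_R3 + P_R4 + P_R5 + P_R6 = 0.6948 W

Final answer: 0.6948 W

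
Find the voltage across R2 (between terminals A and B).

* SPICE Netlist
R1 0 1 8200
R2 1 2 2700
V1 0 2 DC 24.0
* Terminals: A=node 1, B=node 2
R1 and R2 are in series across V1 (node 0 → node 1 → node 2), and the output A–B is taken across R2, so this is a voltage divider.
Series current: I = V1/(R1 + R2) = 24/(8200 + 2700) = 24/10900 = 0.002202 A
V_R2 = I × R2 = V1 × R2/(R1 + R2) = 24 × 2700/10900 = 5.945 V

Final answer: 5.945 V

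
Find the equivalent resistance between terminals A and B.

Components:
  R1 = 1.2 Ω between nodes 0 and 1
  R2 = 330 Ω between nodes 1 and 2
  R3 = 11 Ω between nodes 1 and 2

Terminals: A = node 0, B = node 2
Reduce the network between node 0 (A) and node 2 (B) by series/parallel combination:
  Rp1 = R2 ‖ R3 (parallel, both between nodes 1 and 2) = 1/(1/330 + 1/11) = 10.65 Ω
  Rs1 = R1 + Rp1 (series, joined only at node 1) = 1.2 + 10.65 = 11.85 Ω
R_eq = 11.85 Ω

Final answer: 11.85 Ω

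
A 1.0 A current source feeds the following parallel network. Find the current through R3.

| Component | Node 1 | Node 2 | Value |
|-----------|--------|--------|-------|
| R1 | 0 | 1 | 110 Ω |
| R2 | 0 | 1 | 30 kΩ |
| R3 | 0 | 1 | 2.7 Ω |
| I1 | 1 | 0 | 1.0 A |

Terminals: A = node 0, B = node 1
All resistors sit directly between nodes 0 and 1, so they are in parallel and share one voltage V; the full source current 1 A splits among them.
1/R_par = 1/110 + 1/30000 + 1/2.7 = 0.3795 S  =>  R_par = 2.635 Ω
V = I × R_par = 1 × 2.635 = 2.635 V
I_R3 = V/R3 = 2.635/2.7 = 0.976 A

Final answer: 0.976 A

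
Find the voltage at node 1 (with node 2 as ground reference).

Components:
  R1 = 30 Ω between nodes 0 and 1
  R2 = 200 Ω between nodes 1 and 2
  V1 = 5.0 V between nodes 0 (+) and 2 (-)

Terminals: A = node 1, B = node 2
Nodal analysis, taking node 2 as the 0 V reference.
Source V1 fixes V_0 = 5 V.
KCL at each unknown node (sum of currents leaving = 0; resistances in Ω):
  Node 1: (V_1 - 5)/30 + (V_1 - 0)/200 = 0
Collecting terms: 0.03833 × V_1 = 0.1667  =>  V_1 = 4.348 V
The requested potential is V_1 = 4.348 V.

Final answer: V_1 = 4.348 V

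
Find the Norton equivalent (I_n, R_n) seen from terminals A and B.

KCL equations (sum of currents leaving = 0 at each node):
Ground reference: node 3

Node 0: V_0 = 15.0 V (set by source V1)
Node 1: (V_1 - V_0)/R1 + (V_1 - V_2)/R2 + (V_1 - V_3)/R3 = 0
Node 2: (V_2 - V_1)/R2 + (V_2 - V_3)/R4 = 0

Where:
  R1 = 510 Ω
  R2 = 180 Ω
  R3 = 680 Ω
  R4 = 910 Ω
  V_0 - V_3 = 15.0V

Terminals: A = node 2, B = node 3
Find the Thévenin equivalent first; then I_n = V_th/R_th and R_n = R_th.
Step 1 — V_th is the open-circuit voltage V_A - V_B (nothing connected across the terminals).
Nodal analysis, taking node 3 as the 0 V reference.
Source V1 fixes V_0 = 15 V.
KCL at each unknown node (sum of currents leaving = 0; resistances in Ω):
  Node 1: (V_1 - 15)/510 + (V_1 - V_2)/180 + (V_1 - 0)/680 = 0
  Node 2: (V_2 - V_1)/180 + (V_2 - 0)/910 = 0
Collecting terms (coefficients in siemens):
  0.008987·V_1 - 0.005556·V_2 = 0.02941
  0.006654·V_2 - 0.005556·V_1 = 0
Determinant D = (0.008987)(0.006654) - (-0.005556)(-0.005556) = 0.00002894
V_1 = [(0.02941)(0.006654) - (-0.005556)(0)]/D = 6.763 V
V_2 = [(0.008987)(0) - (0.02941)(-0.005556)]/D = 5.646 V
V_th = V_2 - V_3 = 5.646 - 0 = 5.646 V
Step 2 — R_th: zero the source — replace V1 by a short circuit (node 3 merges into node 0) — and find the resistance seen between A (node 2) and B (node 0).
Reduce the network between node 2 (A) and node 0 (B) by series/parallel combination:
  Rp1 = R1 ‖ R3 (parallel, both between nodes 0 and 1) = 1/(1/510 + 1/680) = 291.4 Ω
  Rs1 = R2 + Rp1 (series, joined only at node 1) = 180 + 291.4 = 471.4 Ω
  Rp2 = R4 ‖ Rs1 (parallel, both between nodes 0 and 2) = 1/(1/910 + 1/471.4) = 310.5 Ω
R_th = 310.5 Ω
I_n = V_th/R_th = 5.646/310.5 = 0.01818 A, and R_n = R_th = 310.5 Ω

Final answer: I_n = 0.01818 A, R_n = 310.5 Ω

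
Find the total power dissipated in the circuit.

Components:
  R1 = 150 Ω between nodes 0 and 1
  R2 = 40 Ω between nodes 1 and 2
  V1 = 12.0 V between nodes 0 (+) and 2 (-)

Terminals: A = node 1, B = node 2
Nodal analysis, taking node 2 as the 0 V reference.
Source V1 fixes V_0 = 12 V.
KCL at each unknown node (sum of currents leaving = 0; resistances in Ω):
  Node 1: (V_1 - 12)/150 + (V_1 - 0)/40 = 0
Collecting terms: 0.03167 × V_1 = 0.08  =>  V_1 = 2.526 V
Power in each resistor, P = (ΔV)²/R:
  P_R1 = (12 - 2.526)²/150 = 0.5983 W
  P_R2 = (2.526 - 0)²/40 = 0.1596 W
P_total = P_R1 + P_R2 = 0.7579 W

Final answer: 0.7579 W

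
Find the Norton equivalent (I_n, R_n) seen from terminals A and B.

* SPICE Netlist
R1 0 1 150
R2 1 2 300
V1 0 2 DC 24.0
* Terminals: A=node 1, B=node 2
Find the Thévenin equivalent first; then I_n = V_th/R_th and R_n = R_th.
Step 1 — V_th is the open-circuit voltage V_A - V_B (nothing connected across the terminals).
Nodal analysis, taking node 2 as the 0 V reference.
Source V1 fixes V_0 = 24 V.
KCL at each unknown node (sum of currents leaving = 0; resistances in Ω):
  Node 1: (V_1 - 24)/150 + (V_1 - 0)/300 = 0
Collecting terms: 0.01 × V_1 = 0.16  =>  V_1 = 16 V
V_th = V_1 - V_2 = 16 - 0 = 16 V
Step 2 — R_th: zero the source — replace V1 by a short circuit (node 2 merges into node 0) — and find the resistance seen between A (node 1) and B (node 0).
Reduce the network between node 1 (A) and node 0 (B) by series/parallel combination:
  Rp1 = R1 ‖ R2 (parallel, both between nodes 0 and 1) = 1/(1/150 + 1/300) = 100 Ω
R_th = 100 Ω
I_n = V_th/R_th = 16/100 = 0.16 A, and R_n = R_th = 100 Ω

Final answer: I_n = 0.16 A, R_n = 100 Ω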